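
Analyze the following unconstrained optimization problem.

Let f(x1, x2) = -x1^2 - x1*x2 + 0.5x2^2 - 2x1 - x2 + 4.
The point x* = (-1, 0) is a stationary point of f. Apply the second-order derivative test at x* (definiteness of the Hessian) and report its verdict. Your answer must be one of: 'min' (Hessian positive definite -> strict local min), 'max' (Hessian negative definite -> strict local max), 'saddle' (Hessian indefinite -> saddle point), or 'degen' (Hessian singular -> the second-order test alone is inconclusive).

Compute the Hessian H = grad^2 f:
  H = [[-2, -1], [-1, 1]]
Verify stationarity: grad f(x*) = H x* + g = (0, 0).
Eigenvalues of H: -2.3028, 1.3028.
Eigenvalues have mixed signs, so H is indefinite -> x* is a saddle point.

saddle


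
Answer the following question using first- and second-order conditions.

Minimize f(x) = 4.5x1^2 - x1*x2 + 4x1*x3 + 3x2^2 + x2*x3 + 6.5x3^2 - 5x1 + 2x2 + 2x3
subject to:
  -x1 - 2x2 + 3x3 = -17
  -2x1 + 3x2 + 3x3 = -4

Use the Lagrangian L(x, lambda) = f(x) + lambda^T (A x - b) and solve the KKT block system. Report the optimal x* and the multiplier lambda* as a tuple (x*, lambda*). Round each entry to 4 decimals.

Form the Lagrangian:
  L(x, lambda) = (1/2) x^T Q x + c^T x + lambda^T (A x - b)
Stationarity (grad_x L = 0): Q x + c + A^T lambda = 0.
Primal feasibility: A x = b.

This gives the KKT block system:
  [ Q   A^T ] [ x     ]   [-c ]
  [ A    0  ] [ lambda ] = [ b ]

Solving the linear system:
  x*      = (2.7141, 3.1428, -2.6668)
  lambda* = (6.829, -0.606)
  f(x*)   = 50.5249

x* = (2.7141, 3.1428, -2.6668), lambda* = (6.829, -0.606)


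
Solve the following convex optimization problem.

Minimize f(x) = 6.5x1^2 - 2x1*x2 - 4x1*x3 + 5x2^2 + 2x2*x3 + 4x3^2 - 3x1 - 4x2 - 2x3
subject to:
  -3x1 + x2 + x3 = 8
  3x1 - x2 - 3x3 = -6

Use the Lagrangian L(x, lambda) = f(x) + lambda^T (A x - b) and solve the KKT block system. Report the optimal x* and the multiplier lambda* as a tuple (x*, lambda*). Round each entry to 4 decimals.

Form the Lagrangian:
  L(x, lambda) = (1/2) x^T Q x + c^T x + lambda^T (A x - b)
Stationarity (grad_x L = 0): Q x + c + A^T lambda = 0.
Primal feasibility: A x = b.

This gives the KKT block system:
  [ Q   A^T ] [ x     ]   [-c ]
  [ A    0  ] [ lambda ] = [ b ]

Solving the linear system:
  x*      = (-2.5824, 1.2527, -1)
  lambda* = (-16.1209, -4.4286)
  f(x*)   = 53.5659

x* = (-2.5824, 1.2527, -1), lambda* = (-16.1209, -4.4286)


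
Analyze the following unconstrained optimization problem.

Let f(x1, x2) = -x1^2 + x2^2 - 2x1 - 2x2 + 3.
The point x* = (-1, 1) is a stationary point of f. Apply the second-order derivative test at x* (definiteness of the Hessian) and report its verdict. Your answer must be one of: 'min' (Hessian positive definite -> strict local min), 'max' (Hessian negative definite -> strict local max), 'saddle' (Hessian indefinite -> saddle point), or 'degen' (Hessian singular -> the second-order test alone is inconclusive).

Compute the Hessian H = grad^2 f:
  H = [[-2, 0], [0, 2]]
Verify stationarity: grad f(x*) = H x* + g = (0, 0).
Eigenvalues of H: -2, 2.
Eigenvalues have mixed signs, so H is indefinite -> x* is a saddle point.

saddle


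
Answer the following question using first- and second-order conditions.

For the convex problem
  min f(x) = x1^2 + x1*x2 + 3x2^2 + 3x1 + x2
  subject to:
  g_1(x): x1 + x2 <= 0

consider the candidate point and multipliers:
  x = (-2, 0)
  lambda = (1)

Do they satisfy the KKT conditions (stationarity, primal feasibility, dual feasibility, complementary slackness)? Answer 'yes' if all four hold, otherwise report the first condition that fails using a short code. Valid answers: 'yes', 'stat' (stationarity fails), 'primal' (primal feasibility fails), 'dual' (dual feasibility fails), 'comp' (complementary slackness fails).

Gradient of f: grad f(x) = Q x + c = (-1, -1)
Constraint values g_i(x) = a_i^T x - b_i:
  g_1((-2, 0)) = -2
Stationarity residual: grad f(x) + sum_i lambda_i a_i = (0, 0)
  -> stationarity OK
Primal feasibility (all g_i <= 0): OK
Dual feasibility (all lambda_i >= 0): OK
Complementary slackness (lambda_i * g_i(x) = 0 for all i): FAILS

Verdict: the first failing condition is complementary_slackness -> comp.

comp


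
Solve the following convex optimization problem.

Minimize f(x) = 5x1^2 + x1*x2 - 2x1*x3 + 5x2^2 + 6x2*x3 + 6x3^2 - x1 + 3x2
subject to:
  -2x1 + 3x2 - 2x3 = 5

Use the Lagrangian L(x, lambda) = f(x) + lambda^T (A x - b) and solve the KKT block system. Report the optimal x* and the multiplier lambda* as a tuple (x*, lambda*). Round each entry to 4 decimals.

Form the Lagrangian:
  L(x, lambda) = (1/2) x^T Q x + c^T x + lambda^T (A x - b)
Stationarity (grad_x L = 0): Q x + c + A^T lambda = 0.
Primal feasibility: A x = b.

This gives the KKT block system:
  [ Q   A^T ] [ x     ]   [-c ]
  [ A    0  ] [ lambda ] = [ b ]

Solving the linear system:
  x*      = (-0.5146, 0.7931, -0.7958)
  lambda* = (-1.8806)
  f(x*)   = 6.1485

x* = (-0.5146, 0.7931, -0.7958), lambda* = (-1.8806)


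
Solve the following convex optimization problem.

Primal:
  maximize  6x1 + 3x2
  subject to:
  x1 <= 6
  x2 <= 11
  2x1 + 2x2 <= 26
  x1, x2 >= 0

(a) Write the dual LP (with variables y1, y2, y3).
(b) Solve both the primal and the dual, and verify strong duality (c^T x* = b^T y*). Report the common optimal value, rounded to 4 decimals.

The standard primal-dual pair for 'max c^T x s.t. A x <= b, x >= 0' is:
  Dual:  min b^T y  s.t.  A^T y >= c,  y >= 0.

So the dual LP is:
  minimize  6y1 + 11y2 + 26y3
  subject to:
    y1 + 2y3 >= 6
    y2 + 2y3 >= 3
    y1, y2, y3 >= 0

Solving the primal: x* = (6, 7).
  primal value c^T x* = 57.
Solving the dual: y* = (3, 0, 1.5).
  dual value b^T y* = 57.
Strong duality: c^T x* = b^T y*. Confirmed.

57


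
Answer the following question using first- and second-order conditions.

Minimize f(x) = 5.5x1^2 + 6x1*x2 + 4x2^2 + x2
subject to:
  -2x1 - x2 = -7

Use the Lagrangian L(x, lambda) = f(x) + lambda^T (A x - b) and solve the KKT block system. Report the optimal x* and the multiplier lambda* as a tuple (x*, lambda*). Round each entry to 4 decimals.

Form the Lagrangian:
  L(x, lambda) = (1/2) x^T Q x + c^T x + lambda^T (A x - b)
Stationarity (grad_x L = 0): Q x + c + A^T lambda = 0.
Primal feasibility: A x = b.

This gives the KKT block system:
  [ Q   A^T ] [ x     ]   [-c ]
  [ A    0  ] [ lambda ] = [ b ]

Solving the linear system:
  x*      = (3.7895, -0.5789)
  lambda* = (19.1053)
  f(x*)   = 66.5789

x* = (3.7895, -0.5789), lambda* = (19.1053)


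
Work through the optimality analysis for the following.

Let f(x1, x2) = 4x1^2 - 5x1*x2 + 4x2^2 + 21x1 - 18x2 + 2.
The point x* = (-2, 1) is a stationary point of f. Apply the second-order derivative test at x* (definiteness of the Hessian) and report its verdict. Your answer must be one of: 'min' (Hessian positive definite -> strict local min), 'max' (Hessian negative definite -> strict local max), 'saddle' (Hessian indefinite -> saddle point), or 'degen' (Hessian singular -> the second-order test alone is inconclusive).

Compute the Hessian H = grad^2 f:
  H = [[8, -5], [-5, 8]]
Verify stationarity: grad f(x*) = H x* + g = (0, 0).
Eigenvalues of H: 3, 13.
Both eigenvalues > 0, so H is positive definite -> x* is a strict local min.

min


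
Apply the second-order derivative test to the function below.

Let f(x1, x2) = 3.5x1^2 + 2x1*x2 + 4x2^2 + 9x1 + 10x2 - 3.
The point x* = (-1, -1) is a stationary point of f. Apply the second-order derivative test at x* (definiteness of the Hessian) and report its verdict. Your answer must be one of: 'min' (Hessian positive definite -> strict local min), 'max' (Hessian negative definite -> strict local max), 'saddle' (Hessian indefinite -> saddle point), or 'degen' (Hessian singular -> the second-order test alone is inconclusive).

Compute the Hessian H = grad^2 f:
  H = [[7, 2], [2, 8]]
Verify stationarity: grad f(x*) = H x* + g = (0, 0).
Eigenvalues of H: 5.4384, 9.5616.
Both eigenvalues > 0, so H is positive definite -> x* is a strict local min.

min


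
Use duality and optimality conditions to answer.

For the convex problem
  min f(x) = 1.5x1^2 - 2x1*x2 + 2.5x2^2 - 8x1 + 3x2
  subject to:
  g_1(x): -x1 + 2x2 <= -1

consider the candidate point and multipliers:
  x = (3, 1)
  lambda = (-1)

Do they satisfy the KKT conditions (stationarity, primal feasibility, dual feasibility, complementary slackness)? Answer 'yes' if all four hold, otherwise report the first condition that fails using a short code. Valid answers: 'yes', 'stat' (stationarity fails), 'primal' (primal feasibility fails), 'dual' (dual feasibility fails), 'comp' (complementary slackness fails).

Gradient of f: grad f(x) = Q x + c = (-1, 2)
Constraint values g_i(x) = a_i^T x - b_i:
  g_1((3, 1)) = 0
Stationarity residual: grad f(x) + sum_i lambda_i a_i = (0, 0)
  -> stationarity OK
Primal feasibility (all g_i <= 0): OK
Dual feasibility (all lambda_i >= 0): FAILS
Complementary slackness (lambda_i * g_i(x) = 0 for all i): OK

Verdict: the first failing condition is dual_feasibility -> dual.

dual


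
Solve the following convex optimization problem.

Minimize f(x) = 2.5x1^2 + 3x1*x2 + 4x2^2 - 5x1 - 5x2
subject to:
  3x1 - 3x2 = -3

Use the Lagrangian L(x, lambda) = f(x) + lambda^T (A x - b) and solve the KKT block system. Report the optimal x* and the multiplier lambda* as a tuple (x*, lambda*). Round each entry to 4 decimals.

Form the Lagrangian:
  L(x, lambda) = (1/2) x^T Q x + c^T x + lambda^T (A x - b)
Stationarity (grad_x L = 0): Q x + c + A^T lambda = 0.
Primal feasibility: A x = b.

This gives the KKT block system:
  [ Q   A^T ] [ x     ]   [-c ]
  [ A    0  ] [ lambda ] = [ b ]

Solving the linear system:
  x*      = (-0.0526, 0.9474)
  lambda* = (0.807)
  f(x*)   = -1.0263

x* = (-0.0526, 0.9474), lambda* = (0.807)


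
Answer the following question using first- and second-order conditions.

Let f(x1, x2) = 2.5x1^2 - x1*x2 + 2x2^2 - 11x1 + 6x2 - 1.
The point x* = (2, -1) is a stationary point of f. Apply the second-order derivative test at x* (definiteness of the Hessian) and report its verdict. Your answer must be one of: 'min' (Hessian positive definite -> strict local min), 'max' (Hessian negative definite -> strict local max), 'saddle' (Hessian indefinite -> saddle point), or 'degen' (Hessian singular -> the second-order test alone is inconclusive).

Compute the Hessian H = grad^2 f:
  H = [[5, -1], [-1, 4]]
Verify stationarity: grad f(x*) = H x* + g = (0, 0).
Eigenvalues of H: 3.382, 5.618.
Both eigenvalues > 0, so H is positive definite -> x* is a strict local min.

min


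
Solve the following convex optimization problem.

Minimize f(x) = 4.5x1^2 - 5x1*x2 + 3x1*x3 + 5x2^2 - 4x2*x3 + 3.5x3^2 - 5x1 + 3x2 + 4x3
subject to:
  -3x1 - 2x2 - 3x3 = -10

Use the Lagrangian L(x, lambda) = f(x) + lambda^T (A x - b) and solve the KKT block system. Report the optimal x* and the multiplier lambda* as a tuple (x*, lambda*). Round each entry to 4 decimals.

Form the Lagrangian:
  L(x, lambda) = (1/2) x^T Q x + c^T x + lambda^T (A x - b)
Stationarity (grad_x L = 0): Q x + c + A^T lambda = 0.
Primal feasibility: A x = b.

This gives the KKT block system:
  [ Q   A^T ] [ x     ]   [-c ]
  [ A    0  ] [ lambda ] = [ b ]

Solving the linear system:
  x*      = (2.0055, 1.367, 0.4165)
  lambda* = (2.4881)
  f(x*)   = 10.3101

x* = (2.0055, 1.367, 0.4165), lambda* = (2.4881)


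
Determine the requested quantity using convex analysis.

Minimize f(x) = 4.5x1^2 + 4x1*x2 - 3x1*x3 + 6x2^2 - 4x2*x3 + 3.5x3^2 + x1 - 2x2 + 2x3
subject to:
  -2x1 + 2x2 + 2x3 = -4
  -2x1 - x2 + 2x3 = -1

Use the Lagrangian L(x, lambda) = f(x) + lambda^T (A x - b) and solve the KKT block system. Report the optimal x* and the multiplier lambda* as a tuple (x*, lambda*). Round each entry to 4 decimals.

Form the Lagrangian:
  L(x, lambda) = (1/2) x^T Q x + c^T x + lambda^T (A x - b)
Stationarity (grad_x L = 0): Q x + c + A^T lambda = 0.
Primal feasibility: A x = b.

This gives the KKT block system:
  [ Q   A^T ] [ x     ]   [-c ]
  [ A    0  ] [ lambda ] = [ b ]

Solving the linear system:
  x*      = (0.1, -1, -0.9)
  lambda* = (3.4333, -3.1333)
  f(x*)   = 5.45

x* = (0.1, -1, -0.9), lambda* = (3.4333, -3.1333)


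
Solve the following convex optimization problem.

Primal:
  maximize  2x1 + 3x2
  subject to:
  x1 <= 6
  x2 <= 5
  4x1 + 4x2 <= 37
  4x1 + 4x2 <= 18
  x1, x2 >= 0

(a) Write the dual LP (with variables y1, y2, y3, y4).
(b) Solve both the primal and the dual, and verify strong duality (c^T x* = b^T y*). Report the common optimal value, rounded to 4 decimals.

The standard primal-dual pair for 'max c^T x s.t. A x <= b, x >= 0' is:
  Dual:  min b^T y  s.t.  A^T y >= c,  y >= 0.

So the dual LP is:
  minimize  6y1 + 5y2 + 37y3 + 18y4
  subject to:
    y1 + 4y3 + 4y4 >= 2
    y2 + 4y3 + 4y4 >= 3
    y1, y2, y3, y4 >= 0

Solving the primal: x* = (0, 4.5).
  primal value c^T x* = 13.5.
Solving the dual: y* = (0, 0, 0, 0.75).
  dual value b^T y* = 13.5.
Strong duality: c^T x* = b^T y*. Confirmed.

13.5


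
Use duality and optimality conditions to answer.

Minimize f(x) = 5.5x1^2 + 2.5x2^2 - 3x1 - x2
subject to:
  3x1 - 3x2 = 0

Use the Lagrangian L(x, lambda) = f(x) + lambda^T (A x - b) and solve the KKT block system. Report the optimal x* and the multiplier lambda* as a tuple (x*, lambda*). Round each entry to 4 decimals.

Form the Lagrangian:
  L(x, lambda) = (1/2) x^T Q x + c^T x + lambda^T (A x - b)
Stationarity (grad_x L = 0): Q x + c + A^T lambda = 0.
Primal feasibility: A x = b.

This gives the KKT block system:
  [ Q   A^T ] [ x     ]   [-c ]
  [ A    0  ] [ lambda ] = [ b ]

Solving the linear system:
  x*      = (0.25, 0.25)
  lambda* = (0.0833)
  f(x*)   = -0.5

x* = (0.25, 0.25), lambda* = (0.0833)


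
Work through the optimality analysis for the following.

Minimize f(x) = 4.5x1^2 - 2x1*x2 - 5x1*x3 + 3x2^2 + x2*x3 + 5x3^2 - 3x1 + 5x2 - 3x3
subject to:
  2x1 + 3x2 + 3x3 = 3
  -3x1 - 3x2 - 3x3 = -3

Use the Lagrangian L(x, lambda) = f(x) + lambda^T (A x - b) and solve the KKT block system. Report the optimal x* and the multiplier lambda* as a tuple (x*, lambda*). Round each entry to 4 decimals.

Form the Lagrangian:
  L(x, lambda) = (1/2) x^T Q x + c^T x + lambda^T (A x - b)
Stationarity (grad_x L = 0): Q x + c + A^T lambda = 0.
Primal feasibility: A x = b.

This gives the KKT block system:
  [ Q   A^T ] [ x     ]   [-c ]
  [ A    0  ] [ lambda ] = [ b ]

Solving the linear system:
  x*      = (0, 0.0714, 0.9286)
  lambda* = (-14.1429, -12.0238)
  f(x*)   = 1.9643

x* = (0, 0.0714, 0.9286), lambda* = (-14.1429, -12.0238)


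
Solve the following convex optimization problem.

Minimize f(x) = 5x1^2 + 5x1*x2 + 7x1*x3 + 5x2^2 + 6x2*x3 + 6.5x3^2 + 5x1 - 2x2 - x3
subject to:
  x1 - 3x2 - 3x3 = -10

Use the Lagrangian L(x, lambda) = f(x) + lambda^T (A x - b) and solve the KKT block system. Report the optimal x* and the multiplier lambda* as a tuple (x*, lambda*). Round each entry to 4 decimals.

Form the Lagrangian:
  L(x, lambda) = (1/2) x^T Q x + c^T x + lambda^T (A x - b)
Stationarity (grad_x L = 0): Q x + c + A^T lambda = 0.
Primal feasibility: A x = b.

This gives the KKT block system:
  [ Q   A^T ] [ x     ]   [-c ]
  [ A    0  ] [ lambda ] = [ b ]

Solving the linear system:
  x*      = (-2.2812, 1.3135, 1.2595)
  lambda* = (2.4285)
  f(x*)   = 4.4961

x* = (-2.2812, 1.3135, 1.2595), lambda* = (2.4285)


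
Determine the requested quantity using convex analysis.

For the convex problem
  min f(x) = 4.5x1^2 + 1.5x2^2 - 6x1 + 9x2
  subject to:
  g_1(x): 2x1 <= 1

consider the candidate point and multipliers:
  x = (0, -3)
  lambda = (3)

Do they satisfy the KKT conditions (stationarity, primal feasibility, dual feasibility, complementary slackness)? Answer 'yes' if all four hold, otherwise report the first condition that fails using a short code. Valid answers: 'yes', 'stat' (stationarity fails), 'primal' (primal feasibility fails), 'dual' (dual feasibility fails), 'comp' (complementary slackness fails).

Gradient of f: grad f(x) = Q x + c = (-6, 0)
Constraint values g_i(x) = a_i^T x - b_i:
  g_1((0, -3)) = -1
Stationarity residual: grad f(x) + sum_i lambda_i a_i = (0, 0)
  -> stationarity OK
Primal feasibility (all g_i <= 0): OK
Dual feasibility (all lambda_i >= 0): OK
Complementary slackness (lambda_i * g_i(x) = 0 for all i): FAILS

Verdict: the first failing condition is complementary_slackness -> comp.

comp


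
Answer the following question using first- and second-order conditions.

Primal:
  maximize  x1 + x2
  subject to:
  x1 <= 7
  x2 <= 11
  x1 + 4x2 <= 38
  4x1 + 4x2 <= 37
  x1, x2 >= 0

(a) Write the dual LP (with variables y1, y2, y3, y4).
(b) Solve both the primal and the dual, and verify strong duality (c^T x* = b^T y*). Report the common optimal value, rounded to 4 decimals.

The standard primal-dual pair for 'max c^T x s.t. A x <= b, x >= 0' is:
  Dual:  min b^T y  s.t.  A^T y >= c,  y >= 0.

So the dual LP is:
  minimize  7y1 + 11y2 + 38y3 + 37y4
  subject to:
    y1 + y3 + 4y4 >= 1
    y2 + 4y3 + 4y4 >= 1
    y1, y2, y3, y4 >= 0

Solving the primal: x* = (7, 2.25).
  primal value c^T x* = 9.25.
Solving the dual: y* = (0, 0, 0, 0.25).
  dual value b^T y* = 9.25.
Strong duality: c^T x* = b^T y*. Confirmed.

9.25


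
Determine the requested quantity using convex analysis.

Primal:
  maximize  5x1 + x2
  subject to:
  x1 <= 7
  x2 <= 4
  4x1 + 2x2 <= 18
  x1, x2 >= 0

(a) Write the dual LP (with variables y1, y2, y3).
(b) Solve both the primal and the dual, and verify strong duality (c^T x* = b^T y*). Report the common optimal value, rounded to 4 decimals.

The standard primal-dual pair for 'max c^T x s.t. A x <= b, x >= 0' is:
  Dual:  min b^T y  s.t.  A^T y >= c,  y >= 0.

So the dual LP is:
  minimize  7y1 + 4y2 + 18y3
  subject to:
    y1 + 4y3 >= 5
    y2 + 2y3 >= 1
    y1, y2, y3 >= 0

Solving the primal: x* = (4.5, 0).
  primal value c^T x* = 22.5.
Solving the dual: y* = (0, 0, 1.25).
  dual value b^T y* = 22.5.
Strong duality: c^T x* = b^T y*. Confirmed.

22.5


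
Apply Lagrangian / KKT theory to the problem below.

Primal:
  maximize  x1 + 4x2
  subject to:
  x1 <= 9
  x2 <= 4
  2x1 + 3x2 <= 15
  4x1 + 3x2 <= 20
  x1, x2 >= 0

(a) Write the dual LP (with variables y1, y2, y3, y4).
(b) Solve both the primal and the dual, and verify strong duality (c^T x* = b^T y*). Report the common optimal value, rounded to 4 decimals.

The standard primal-dual pair for 'max c^T x s.t. A x <= b, x >= 0' is:
  Dual:  min b^T y  s.t.  A^T y >= c,  y >= 0.

So the dual LP is:
  minimize  9y1 + 4y2 + 15y3 + 20y4
  subject to:
    y1 + 2y3 + 4y4 >= 1
    y2 + 3y3 + 3y4 >= 4
    y1, y2, y3, y4 >= 0

Solving the primal: x* = (1.5, 4).
  primal value c^T x* = 17.5.
Solving the dual: y* = (0, 2.5, 0.5, 0).
  dual value b^T y* = 17.5.
Strong duality: c^T x* = b^T y*. Confirmed.

17.5


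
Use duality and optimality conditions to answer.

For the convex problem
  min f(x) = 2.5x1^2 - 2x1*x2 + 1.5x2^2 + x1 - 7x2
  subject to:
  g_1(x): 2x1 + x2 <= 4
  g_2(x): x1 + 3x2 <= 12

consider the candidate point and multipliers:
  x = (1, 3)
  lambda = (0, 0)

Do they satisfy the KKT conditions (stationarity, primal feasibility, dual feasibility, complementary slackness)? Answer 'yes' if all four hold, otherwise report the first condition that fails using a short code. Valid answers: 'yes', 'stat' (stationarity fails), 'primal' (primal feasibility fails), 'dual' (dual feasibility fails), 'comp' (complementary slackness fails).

Gradient of f: grad f(x) = Q x + c = (0, 0)
Constraint values g_i(x) = a_i^T x - b_i:
  g_1((1, 3)) = 1
  g_2((1, 3)) = -2
Stationarity residual: grad f(x) + sum_i lambda_i a_i = (0, 0)
  -> stationarity OK
Primal feasibility (all g_i <= 0): FAILS
Dual feasibility (all lambda_i >= 0): OK
Complementary slackness (lambda_i * g_i(x) = 0 for all i): OK

Verdict: the first failing condition is primal_feasibility -> primal.

primal


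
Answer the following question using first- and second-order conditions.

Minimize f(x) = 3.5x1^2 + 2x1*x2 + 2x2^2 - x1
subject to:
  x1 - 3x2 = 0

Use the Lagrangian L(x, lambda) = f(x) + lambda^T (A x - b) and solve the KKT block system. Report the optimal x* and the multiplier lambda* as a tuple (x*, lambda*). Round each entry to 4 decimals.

Form the Lagrangian:
  L(x, lambda) = (1/2) x^T Q x + c^T x + lambda^T (A x - b)
Stationarity (grad_x L = 0): Q x + c + A^T lambda = 0.
Primal feasibility: A x = b.

This gives the KKT block system:
  [ Q   A^T ] [ x     ]   [-c ]
  [ A    0  ] [ lambda ] = [ b ]

Solving the linear system:
  x*      = (0.1139, 0.038)
  lambda* = (0.1266)
  f(x*)   = -0.057

x* = (0.1139, 0.038), lambda* = (0.1266)


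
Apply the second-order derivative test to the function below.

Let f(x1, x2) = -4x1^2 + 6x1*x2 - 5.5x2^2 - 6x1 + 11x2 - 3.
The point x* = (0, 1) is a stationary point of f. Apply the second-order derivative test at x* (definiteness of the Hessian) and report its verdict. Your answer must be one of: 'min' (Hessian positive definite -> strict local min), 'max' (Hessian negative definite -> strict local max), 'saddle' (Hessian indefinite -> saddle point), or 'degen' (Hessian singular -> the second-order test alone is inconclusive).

Compute the Hessian H = grad^2 f:
  H = [[-8, 6], [6, -11]]
Verify stationarity: grad f(x*) = H x* + g = (0, 0).
Eigenvalues of H: -15.6847, -3.3153.
Both eigenvalues < 0, so H is negative definite -> x* is a strict local max.

max


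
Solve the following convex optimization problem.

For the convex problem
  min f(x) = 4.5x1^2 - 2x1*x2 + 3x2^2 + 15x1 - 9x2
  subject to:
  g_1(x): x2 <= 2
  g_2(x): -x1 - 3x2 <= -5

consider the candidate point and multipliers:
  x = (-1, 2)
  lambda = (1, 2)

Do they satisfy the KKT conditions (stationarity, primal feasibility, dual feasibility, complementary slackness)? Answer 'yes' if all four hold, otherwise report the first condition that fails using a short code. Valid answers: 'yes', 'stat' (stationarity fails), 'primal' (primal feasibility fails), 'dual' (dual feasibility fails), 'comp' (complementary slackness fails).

Gradient of f: grad f(x) = Q x + c = (2, 5)
Constraint values g_i(x) = a_i^T x - b_i:
  g_1((-1, 2)) = 0
  g_2((-1, 2)) = 0
Stationarity residual: grad f(x) + sum_i lambda_i a_i = (0, 0)
  -> stationarity OK
Primal feasibility (all g_i <= 0): OK
Dual feasibility (all lambda_i >= 0): OK
Complementary slackness (lambda_i * g_i(x) = 0 for all i): OK

Verdict: yes, KKT holds.

yes


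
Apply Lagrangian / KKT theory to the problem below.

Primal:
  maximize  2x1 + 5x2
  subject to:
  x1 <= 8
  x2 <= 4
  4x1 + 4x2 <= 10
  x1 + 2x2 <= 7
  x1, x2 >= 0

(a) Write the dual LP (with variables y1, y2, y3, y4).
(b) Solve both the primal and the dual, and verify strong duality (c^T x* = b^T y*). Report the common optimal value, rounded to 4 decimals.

The standard primal-dual pair for 'max c^T x s.t. A x <= b, x >= 0' is:
  Dual:  min b^T y  s.t.  A^T y >= c,  y >= 0.

So the dual LP is:
  minimize  8y1 + 4y2 + 10y3 + 7y4
  subject to:
    y1 + 4y3 + y4 >= 2
    y2 + 4y3 + 2y4 >= 5
    y1, y2, y3, y4 >= 0

Solving the primal: x* = (0, 2.5).
  primal value c^T x* = 12.5.
Solving the dual: y* = (0, 0, 1.25, 0).
  dual value b^T y* = 12.5.
Strong duality: c^T x* = b^T y*. Confirmed.

12.5


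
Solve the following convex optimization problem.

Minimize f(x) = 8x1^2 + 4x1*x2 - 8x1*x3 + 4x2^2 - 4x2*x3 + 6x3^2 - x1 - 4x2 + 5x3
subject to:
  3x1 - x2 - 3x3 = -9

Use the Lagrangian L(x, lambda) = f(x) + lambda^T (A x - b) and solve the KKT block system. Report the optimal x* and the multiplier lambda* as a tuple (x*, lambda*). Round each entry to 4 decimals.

Form the Lagrangian:
  L(x, lambda) = (1/2) x^T Q x + c^T x + lambda^T (A x - b)
Stationarity (grad_x L = 0): Q x + c + A^T lambda = 0.
Primal feasibility: A x = b.

This gives the KKT block system:
  [ Q   A^T ] [ x     ]   [-c ]
  [ A    0  ] [ lambda ] = [ b ]

Solving the linear system:
  x*      = (-1.0719, 2.3531, 1.1438)
  lambda* = (5.9625)
  f(x*)   = 25.5203

x* = (-1.0719, 2.3531, 1.1438), lambda* = (5.9625)


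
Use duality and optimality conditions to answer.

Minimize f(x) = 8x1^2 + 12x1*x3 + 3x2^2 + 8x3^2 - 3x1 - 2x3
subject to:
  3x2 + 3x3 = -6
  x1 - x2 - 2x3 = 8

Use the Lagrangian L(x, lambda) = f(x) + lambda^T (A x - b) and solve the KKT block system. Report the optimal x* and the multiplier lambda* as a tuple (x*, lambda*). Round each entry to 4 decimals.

Form the Lagrangian:
  L(x, lambda) = (1/2) x^T Q x + c^T x + lambda^T (A x - b)
Stationarity (grad_x L = 0): Q x + c + A^T lambda = 0.
Primal feasibility: A x = b.

This gives the KKT block system:
  [ Q   A^T ] [ x     ]   [-c ]
  [ A    0  ] [ lambda ] = [ b ]

Solving the linear system:
  x*      = (3.1774, 0.8226, -2.8226)
  lambda* = (-6.3011, -13.9677)
  f(x*)   = 35.0242

x* = (3.1774, 0.8226, -2.8226), lambda* = (-6.3011, -13.9677)


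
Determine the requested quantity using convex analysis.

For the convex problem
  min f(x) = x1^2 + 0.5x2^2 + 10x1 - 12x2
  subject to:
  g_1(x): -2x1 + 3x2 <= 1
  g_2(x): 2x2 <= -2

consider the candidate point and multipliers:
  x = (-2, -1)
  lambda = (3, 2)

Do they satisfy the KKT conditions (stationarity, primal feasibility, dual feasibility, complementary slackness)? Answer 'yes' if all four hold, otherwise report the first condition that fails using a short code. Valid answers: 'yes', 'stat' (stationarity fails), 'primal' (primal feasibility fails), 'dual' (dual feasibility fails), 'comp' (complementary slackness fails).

Gradient of f: grad f(x) = Q x + c = (6, -13)
Constraint values g_i(x) = a_i^T x - b_i:
  g_1((-2, -1)) = 0
  g_2((-2, -1)) = 0
Stationarity residual: grad f(x) + sum_i lambda_i a_i = (0, 0)
  -> stationarity OK
Primal feasibility (all g_i <= 0): OK
Dual feasibility (all lambda_i >= 0): OK
Complementary slackness (lambda_i * g_i(x) = 0 for all i): OK

Verdict: yes, KKT holds.

yes


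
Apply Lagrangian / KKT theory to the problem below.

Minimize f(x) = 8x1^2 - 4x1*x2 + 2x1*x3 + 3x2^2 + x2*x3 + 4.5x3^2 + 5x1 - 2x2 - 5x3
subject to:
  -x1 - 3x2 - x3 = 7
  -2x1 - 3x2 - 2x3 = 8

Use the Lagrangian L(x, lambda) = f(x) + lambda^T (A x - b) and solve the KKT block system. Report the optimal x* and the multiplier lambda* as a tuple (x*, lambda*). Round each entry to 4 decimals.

Form the Lagrangian:
  L(x, lambda) = (1/2) x^T Q x + c^T x + lambda^T (A x - b)
Stationarity (grad_x L = 0): Q x + c + A^T lambda = 0.
Primal feasibility: A x = b.

This gives the KKT block system:
  [ Q   A^T ] [ x     ]   [-c ]
  [ A    0  ] [ lambda ] = [ b ]

Solving the linear system:
  x*      = (-1.2857, -2, 0.2857)
  lambda* = (1.2857, -4.1429)
  f(x*)   = 10.1429

x* = (-1.2857, -2, 0.2857), lambda* = (1.2857, -4.1429)


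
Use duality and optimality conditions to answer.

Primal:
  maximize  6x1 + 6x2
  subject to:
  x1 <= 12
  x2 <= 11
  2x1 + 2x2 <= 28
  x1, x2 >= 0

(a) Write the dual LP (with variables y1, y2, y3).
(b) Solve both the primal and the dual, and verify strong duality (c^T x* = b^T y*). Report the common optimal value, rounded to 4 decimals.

The standard primal-dual pair for 'max c^T x s.t. A x <= b, x >= 0' is:
  Dual:  min b^T y  s.t.  A^T y >= c,  y >= 0.

So the dual LP is:
  minimize  12y1 + 11y2 + 28y3
  subject to:
    y1 + 2y3 >= 6
    y2 + 2y3 >= 6
    y1, y2, y3 >= 0

Solving the primal: x* = (3, 11).
  primal value c^T x* = 84.
Solving the dual: y* = (0, 0, 3).
  dual value b^T y* = 84.
Strong duality: c^T x* = b^T y*. Confirmed.

84


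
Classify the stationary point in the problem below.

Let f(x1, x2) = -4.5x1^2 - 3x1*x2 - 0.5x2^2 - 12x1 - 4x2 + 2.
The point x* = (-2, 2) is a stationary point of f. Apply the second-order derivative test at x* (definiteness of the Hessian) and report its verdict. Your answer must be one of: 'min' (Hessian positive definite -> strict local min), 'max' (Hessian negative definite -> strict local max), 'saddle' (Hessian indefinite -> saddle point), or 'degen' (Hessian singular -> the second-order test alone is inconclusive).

Compute the Hessian H = grad^2 f:
  H = [[-9, -3], [-3, -1]]
Verify stationarity: grad f(x*) = H x* + g = (0, 0).
Eigenvalues of H: -10, 0.
H has a zero eigenvalue (singular; negative semidefinite but not definite), so H is neither positive definite, negative definite, nor indefinite. The second-order test alone is inconclusive -> degen.
(Indeed, f is constant along the null direction of H through x*, so x* is not a strict local extremum.)

degen


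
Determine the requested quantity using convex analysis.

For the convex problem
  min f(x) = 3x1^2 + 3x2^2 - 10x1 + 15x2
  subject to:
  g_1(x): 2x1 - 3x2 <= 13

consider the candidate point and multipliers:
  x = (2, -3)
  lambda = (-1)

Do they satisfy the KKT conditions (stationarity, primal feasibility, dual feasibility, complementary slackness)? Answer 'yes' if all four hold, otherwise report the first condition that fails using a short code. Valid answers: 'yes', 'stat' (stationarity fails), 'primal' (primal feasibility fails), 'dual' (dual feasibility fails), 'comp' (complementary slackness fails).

Gradient of f: grad f(x) = Q x + c = (2, -3)
Constraint values g_i(x) = a_i^T x - b_i:
  g_1((2, -3)) = 0
Stationarity residual: grad f(x) + sum_i lambda_i a_i = (0, 0)
  -> stationarity OK
Primal feasibility (all g_i <= 0): OK
Dual feasibility (all lambda_i >= 0): FAILS
Complementary slackness (lambda_i * g_i(x) = 0 for all i): OK

Verdict: the first failing condition is dual_feasibility -> dual.

dual


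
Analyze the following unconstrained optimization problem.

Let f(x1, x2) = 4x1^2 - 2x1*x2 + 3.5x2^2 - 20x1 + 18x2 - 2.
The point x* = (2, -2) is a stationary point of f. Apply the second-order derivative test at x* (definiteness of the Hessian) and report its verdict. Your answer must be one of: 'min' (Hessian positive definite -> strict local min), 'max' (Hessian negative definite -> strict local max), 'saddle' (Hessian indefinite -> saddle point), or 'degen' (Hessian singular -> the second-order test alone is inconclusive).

Compute the Hessian H = grad^2 f:
  H = [[8, -2], [-2, 7]]
Verify stationarity: grad f(x*) = H x* + g = (0, 0).
Eigenvalues of H: 5.4384, 9.5616.
Both eigenvalues > 0, so H is positive definite -> x* is a strict local min.

min


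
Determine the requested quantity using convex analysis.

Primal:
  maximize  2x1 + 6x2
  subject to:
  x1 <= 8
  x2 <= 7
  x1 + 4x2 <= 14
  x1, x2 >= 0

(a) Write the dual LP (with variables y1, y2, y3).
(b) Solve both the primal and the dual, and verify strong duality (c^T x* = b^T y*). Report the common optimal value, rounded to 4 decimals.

The standard primal-dual pair for 'max c^T x s.t. A x <= b, x >= 0' is:
  Dual:  min b^T y  s.t.  A^T y >= c,  y >= 0.

So the dual LP is:
  minimize  8y1 + 7y2 + 14y3
  subject to:
    y1 + y3 >= 2
    y2 + 4y3 >= 6
    y1, y2, y3 >= 0

Solving the primal: x* = (8, 1.5).
  primal value c^T x* = 25.
Solving the dual: y* = (0.5, 0, 1.5).
  dual value b^T y* = 25.
Strong duality: c^T x* = b^T y*. Confirmed.

25


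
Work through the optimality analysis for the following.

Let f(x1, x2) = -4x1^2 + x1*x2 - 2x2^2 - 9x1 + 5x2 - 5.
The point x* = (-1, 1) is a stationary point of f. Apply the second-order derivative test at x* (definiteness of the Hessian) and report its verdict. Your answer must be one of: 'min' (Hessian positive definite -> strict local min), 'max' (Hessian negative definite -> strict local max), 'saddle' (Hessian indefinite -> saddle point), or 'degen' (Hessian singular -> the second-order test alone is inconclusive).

Compute the Hessian H = grad^2 f:
  H = [[-8, 1], [1, -4]]
Verify stationarity: grad f(x*) = H x* + g = (0, 0).
Eigenvalues of H: -8.2361, -3.7639.
Both eigenvalues < 0, so H is negative definite -> x* is a strict local max.

max


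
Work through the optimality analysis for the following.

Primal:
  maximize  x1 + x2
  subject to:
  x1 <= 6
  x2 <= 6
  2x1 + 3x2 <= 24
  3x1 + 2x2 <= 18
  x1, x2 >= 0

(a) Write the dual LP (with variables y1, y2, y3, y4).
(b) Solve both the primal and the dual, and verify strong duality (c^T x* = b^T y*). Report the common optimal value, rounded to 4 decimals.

The standard primal-dual pair for 'max c^T x s.t. A x <= b, x >= 0' is:
  Dual:  min b^T y  s.t.  A^T y >= c,  y >= 0.

So the dual LP is:
  minimize  6y1 + 6y2 + 24y3 + 18y4
  subject to:
    y1 + 2y3 + 3y4 >= 1
    y2 + 3y3 + 2y4 >= 1
    y1, y2, y3, y4 >= 0

Solving the primal: x* = (2, 6).
  primal value c^T x* = 8.
Solving the dual: y* = (0, 0.3333, 0, 0.3333).
  dual value b^T y* = 8.
Strong duality: c^T x* = b^T y*. Confirmed.

8


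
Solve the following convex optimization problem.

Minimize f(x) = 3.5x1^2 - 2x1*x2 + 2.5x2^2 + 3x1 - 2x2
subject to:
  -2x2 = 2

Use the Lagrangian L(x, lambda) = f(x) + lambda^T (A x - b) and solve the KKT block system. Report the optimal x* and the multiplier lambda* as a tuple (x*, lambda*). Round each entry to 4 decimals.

Form the Lagrangian:
  L(x, lambda) = (1/2) x^T Q x + c^T x + lambda^T (A x - b)
Stationarity (grad_x L = 0): Q x + c + A^T lambda = 0.
Primal feasibility: A x = b.

This gives the KKT block system:
  [ Q   A^T ] [ x     ]   [-c ]
  [ A    0  ] [ lambda ] = [ b ]

Solving the linear system:
  x*      = (-0.7143, -1)
  lambda* = (-2.7857)
  f(x*)   = 2.7143

x* = (-0.7143, -1), lambda* = (-2.7857)


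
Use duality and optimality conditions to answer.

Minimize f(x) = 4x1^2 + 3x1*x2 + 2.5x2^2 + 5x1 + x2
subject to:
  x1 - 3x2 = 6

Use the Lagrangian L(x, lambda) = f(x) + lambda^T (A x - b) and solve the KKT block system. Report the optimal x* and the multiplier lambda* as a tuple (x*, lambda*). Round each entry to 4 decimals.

Form the Lagrangian:
  L(x, lambda) = (1/2) x^T Q x + c^T x + lambda^T (A x - b)
Stationarity (grad_x L = 0): Q x + c + A^T lambda = 0.
Primal feasibility: A x = b.

This gives the KKT block system:
  [ Q   A^T ] [ x     ]   [-c ]
  [ A    0  ] [ lambda ] = [ b ]

Solving the linear system:
  x*      = (0.3789, -1.8737)
  lambda* = (-2.4105)
  f(x*)   = 7.2421

x* = (0.3789, -1.8737), lambda* = (-2.4105)


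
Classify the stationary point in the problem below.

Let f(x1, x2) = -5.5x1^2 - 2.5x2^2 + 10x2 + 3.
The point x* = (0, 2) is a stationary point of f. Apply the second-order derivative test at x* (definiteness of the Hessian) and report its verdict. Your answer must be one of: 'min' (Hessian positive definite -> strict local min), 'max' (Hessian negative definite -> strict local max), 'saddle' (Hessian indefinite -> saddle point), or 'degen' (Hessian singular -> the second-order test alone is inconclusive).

Compute the Hessian H = grad^2 f:
  H = [[-11, 0], [0, -5]]
Verify stationarity: grad f(x*) = H x* + g = (0, 0).
Eigenvalues of H: -11, -5.
Both eigenvalues < 0, so H is negative definite -> x* is a strict local max.

max


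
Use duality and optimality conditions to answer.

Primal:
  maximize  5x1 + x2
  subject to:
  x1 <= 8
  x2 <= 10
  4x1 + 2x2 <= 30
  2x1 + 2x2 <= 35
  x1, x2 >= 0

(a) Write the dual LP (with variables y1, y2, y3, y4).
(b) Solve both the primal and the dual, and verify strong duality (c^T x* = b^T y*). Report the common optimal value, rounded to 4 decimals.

The standard primal-dual pair for 'max c^T x s.t. A x <= b, x >= 0' is:
  Dual:  min b^T y  s.t.  A^T y >= c,  y >= 0.

So the dual LP is:
  minimize  8y1 + 10y2 + 30y3 + 35y4
  subject to:
    y1 + 4y3 + 2y4 >= 5
    y2 + 2y3 + 2y4 >= 1
    y1, y2, y3, y4 >= 0

Solving the primal: x* = (7.5, 0).
  primal value c^T x* = 37.5.
Solving the dual: y* = (0, 0, 1.25, 0).
  dual value b^T y* = 37.5.
Strong duality: c^T x* = b^T y*. Confirmed.

37.5


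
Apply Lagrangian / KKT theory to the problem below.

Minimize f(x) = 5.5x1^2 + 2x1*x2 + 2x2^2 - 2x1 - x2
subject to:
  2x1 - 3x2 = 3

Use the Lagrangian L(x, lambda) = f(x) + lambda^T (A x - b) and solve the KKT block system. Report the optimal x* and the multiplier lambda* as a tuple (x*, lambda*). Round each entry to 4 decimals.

Form the Lagrangian:
  L(x, lambda) = (1/2) x^T Q x + c^T x + lambda^T (A x - b)
Stationarity (grad_x L = 0): Q x + c + A^T lambda = 0.
Primal feasibility: A x = b.

This gives the KKT block system:
  [ Q   A^T ] [ x     ]   [-c ]
  [ A    0  ] [ lambda ] = [ b ]

Solving the linear system:
  x*      = (0.4748, -0.6835)
  lambda* = (-0.9281)
  f(x*)   = 1.259

x* = (0.4748, -0.6835), lambda* = (-0.9281)


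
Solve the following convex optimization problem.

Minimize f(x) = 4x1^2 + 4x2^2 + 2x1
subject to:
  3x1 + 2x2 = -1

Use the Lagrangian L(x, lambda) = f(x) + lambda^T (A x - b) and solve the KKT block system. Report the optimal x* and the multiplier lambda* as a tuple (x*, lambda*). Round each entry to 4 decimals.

Form the Lagrangian:
  L(x, lambda) = (1/2) x^T Q x + c^T x + lambda^T (A x - b)
Stationarity (grad_x L = 0): Q x + c + A^T lambda = 0.
Primal feasibility: A x = b.

This gives the KKT block system:
  [ Q   A^T ] [ x     ]   [-c ]
  [ A    0  ] [ lambda ] = [ b ]

Solving the linear system:
  x*      = (-0.3077, -0.0385)
  lambda* = (0.1538)
  f(x*)   = -0.2308

x* = (-0.3077, -0.0385), lambda* = (0.1538)


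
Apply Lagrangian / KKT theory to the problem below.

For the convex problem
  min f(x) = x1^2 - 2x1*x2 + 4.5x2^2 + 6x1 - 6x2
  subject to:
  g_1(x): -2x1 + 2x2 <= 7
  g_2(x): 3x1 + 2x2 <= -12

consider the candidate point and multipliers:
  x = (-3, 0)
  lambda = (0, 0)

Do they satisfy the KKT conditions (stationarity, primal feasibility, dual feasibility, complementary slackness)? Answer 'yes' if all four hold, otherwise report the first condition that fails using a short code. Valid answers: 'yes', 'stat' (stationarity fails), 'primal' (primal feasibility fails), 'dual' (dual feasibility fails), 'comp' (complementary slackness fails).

Gradient of f: grad f(x) = Q x + c = (0, 0)
Constraint values g_i(x) = a_i^T x - b_i:
  g_1((-3, 0)) = -1
  g_2((-3, 0)) = 3
Stationarity residual: grad f(x) + sum_i lambda_i a_i = (0, 0)
  -> stationarity OK
Primal feasibility (all g_i <= 0): FAILS
Dual feasibility (all lambda_i >= 0): OK
Complementary slackness (lambda_i * g_i(x) = 0 for all i): OK

Verdict: the first failing condition is primal_feasibility -> primal.

primal


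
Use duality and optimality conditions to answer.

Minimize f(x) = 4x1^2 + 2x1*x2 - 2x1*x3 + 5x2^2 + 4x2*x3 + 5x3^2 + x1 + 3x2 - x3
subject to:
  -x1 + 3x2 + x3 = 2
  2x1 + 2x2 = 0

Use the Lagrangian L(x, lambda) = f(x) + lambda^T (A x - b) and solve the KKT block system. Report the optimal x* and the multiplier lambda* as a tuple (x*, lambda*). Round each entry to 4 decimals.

Form the Lagrangian:
  L(x, lambda) = (1/2) x^T Q x + c^T x + lambda^T (A x - b)
Stationarity (grad_x L = 0): Q x + c + A^T lambda = 0.
Primal feasibility: A x = b.

This gives the KKT block system:
  [ Q   A^T ] [ x     ]   [-c ]
  [ A    0  ] [ lambda ] = [ b ]

Solving the linear system:
  x*      = (-0.4921, 0.4921, 0.0317)
  lambda* = (-2.2698, -0.127)
  f(x*)   = 2.746

x* = (-0.4921, 0.4921, 0.0317), lambda* = (-2.2698, -0.127)


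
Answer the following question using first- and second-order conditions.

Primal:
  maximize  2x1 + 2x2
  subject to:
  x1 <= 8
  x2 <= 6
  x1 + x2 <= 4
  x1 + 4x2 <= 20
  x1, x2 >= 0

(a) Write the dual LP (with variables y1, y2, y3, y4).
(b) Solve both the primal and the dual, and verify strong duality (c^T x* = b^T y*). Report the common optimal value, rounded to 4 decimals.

The standard primal-dual pair for 'max c^T x s.t. A x <= b, x >= 0' is:
  Dual:  min b^T y  s.t.  A^T y >= c,  y >= 0.

So the dual LP is:
  minimize  8y1 + 6y2 + 4y3 + 20y4
  subject to:
    y1 + y3 + y4 >= 2
    y2 + y3 + 4y4 >= 2
    y1, y2, y3, y4 >= 0

Solving the primal: x* = (4, 0).
  primal value c^T x* = 8.
Solving the dual: y* = (0, 0, 2, 0).
  dual value b^T y* = 8.
Strong duality: c^T x* = b^T y*. Confirmed.

8


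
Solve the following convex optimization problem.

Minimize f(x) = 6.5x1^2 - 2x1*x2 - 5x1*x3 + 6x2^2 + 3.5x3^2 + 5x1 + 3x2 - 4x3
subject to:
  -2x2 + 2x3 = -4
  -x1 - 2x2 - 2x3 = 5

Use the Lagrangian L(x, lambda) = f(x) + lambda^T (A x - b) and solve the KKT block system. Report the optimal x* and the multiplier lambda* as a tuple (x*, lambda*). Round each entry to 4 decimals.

Form the Lagrangian:
  L(x, lambda) = (1/2) x^T Q x + c^T x + lambda^T (A x - b)
Stationarity (grad_x L = 0): Q x + c + A^T lambda = 0.
Primal feasibility: A x = b.

This gives the KKT block system:
  [ Q   A^T ] [ x     ]   [-c ]
  [ A    0  ] [ lambda ] = [ b ]

Solving the linear system:
  x*      = (-1.2261, 0.0565, -1.9435)
  lambda* = (4.4011, -1.3357)
  f(x*)   = 13.0477

x* = (-1.2261, 0.0565, -1.9435), lambda* = (4.4011, -1.3357)
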